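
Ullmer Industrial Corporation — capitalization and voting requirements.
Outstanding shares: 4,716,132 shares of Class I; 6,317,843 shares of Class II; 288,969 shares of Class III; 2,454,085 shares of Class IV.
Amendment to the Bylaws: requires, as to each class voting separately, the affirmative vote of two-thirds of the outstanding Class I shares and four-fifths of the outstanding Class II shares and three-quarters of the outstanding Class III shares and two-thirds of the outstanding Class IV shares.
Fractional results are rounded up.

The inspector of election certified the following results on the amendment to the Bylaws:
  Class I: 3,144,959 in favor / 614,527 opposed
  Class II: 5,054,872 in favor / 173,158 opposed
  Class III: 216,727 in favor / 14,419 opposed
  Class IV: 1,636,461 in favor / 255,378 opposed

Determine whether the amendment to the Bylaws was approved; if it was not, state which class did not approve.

Class I: 2/3 of 4716132 = 3144088; 3,144,088 required, 3,144,959 in favor — approved.
Class II: 4/5 of 6317843 = 5054274.40, rounded up to 5054275; 5,054,275 required, 5,054,872 in favor — approved.
Class III: 3/4 of 288969 = 216726.75, rounded up to 216727; 216,727 required, 216,727 in favor — approved.
Class IV: 2/3 of 2454085 = 1636056.67, rounded up to 1636057; 1,636,057 required, 1,636,461 in favor — approved.

Approved — every class gave the required vote.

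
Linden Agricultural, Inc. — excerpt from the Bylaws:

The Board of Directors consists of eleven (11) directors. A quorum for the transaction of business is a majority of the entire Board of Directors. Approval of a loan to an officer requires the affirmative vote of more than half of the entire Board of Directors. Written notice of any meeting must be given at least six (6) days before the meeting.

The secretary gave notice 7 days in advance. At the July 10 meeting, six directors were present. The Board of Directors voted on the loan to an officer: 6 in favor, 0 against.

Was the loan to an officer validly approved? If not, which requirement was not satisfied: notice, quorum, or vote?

Notice: 7 days given; 6 required (7 ≥ 6). Satisfied.
Quorum: 6 present; quorum is 6. Satisfied.
Vote: the loan to an officer requires a majority of the entire Board of Directors (11). A majority of 11 is 6, so 6 affirmative votes are needed; 6 voted in favor. Satisfied.

Valid — all requirements satisfied.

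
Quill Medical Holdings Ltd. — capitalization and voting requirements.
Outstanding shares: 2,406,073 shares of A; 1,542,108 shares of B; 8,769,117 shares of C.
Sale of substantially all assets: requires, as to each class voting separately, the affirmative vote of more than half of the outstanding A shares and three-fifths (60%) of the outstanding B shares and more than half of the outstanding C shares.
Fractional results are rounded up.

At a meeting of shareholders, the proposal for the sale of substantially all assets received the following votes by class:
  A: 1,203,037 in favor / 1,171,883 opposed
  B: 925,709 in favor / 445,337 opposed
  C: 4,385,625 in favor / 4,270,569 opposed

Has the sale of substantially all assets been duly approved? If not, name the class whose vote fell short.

A: a majority of 2406073 is 1203037; 1,203,037 required, 1,203,037 in favor — approved.
B: 3/5 of 1542108 = 925264.80, rounded up to 925265; 925,265 required, 925,709 in favor — approved.
C: a majority of 8769117 is 4384559; 4,384,559 required, 4,385,625 in favor — approved.

Approved — every class gave the required vote.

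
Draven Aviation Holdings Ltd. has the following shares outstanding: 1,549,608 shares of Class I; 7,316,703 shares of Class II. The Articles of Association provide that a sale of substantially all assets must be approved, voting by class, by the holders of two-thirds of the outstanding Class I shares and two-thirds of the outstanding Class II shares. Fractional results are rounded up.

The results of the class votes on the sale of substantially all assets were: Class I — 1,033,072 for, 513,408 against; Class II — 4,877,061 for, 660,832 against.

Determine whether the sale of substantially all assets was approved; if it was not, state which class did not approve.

Not approved — the Class II shares did not give the required vote.

Class I: 2/3 of 1549608 = 1033072; 1,033,072 required, 1,033,072 in favor — approved.
Class II: 2/3 of 7316703 = 4877802; 4,877,802 required, 4,877,061 in favor — not approved.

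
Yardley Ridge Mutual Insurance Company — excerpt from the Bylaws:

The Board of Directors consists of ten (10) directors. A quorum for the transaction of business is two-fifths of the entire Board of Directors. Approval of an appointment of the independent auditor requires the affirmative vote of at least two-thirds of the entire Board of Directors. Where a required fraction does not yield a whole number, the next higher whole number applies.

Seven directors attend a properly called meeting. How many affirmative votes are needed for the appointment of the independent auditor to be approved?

The appointment of the independent auditor requires two-thirds of the entire Board of Directors (10).
2/3 of 10 = 6.67, rounded up to 7.

7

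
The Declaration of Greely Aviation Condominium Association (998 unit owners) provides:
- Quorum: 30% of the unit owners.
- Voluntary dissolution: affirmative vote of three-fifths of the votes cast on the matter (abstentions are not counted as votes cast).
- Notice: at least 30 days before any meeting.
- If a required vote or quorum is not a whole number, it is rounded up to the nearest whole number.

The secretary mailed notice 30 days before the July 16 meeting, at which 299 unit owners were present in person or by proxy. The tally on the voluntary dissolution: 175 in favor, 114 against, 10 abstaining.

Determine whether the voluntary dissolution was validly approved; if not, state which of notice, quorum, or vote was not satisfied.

Notice: 30 days given; 30 required. Satisfied.
Quorum: 30% of 998 = 299.40, rounded up to 300; 299 present. Not satisfied.
Vote: requires three-fifths of the votes cast (299 − 10 abstaining = 289); 3/5 of 289 = 173.40, rounded up to 174, so 174 needed; 175 in favor. Satisfied.

Invalid — quorum requirement not satisfied.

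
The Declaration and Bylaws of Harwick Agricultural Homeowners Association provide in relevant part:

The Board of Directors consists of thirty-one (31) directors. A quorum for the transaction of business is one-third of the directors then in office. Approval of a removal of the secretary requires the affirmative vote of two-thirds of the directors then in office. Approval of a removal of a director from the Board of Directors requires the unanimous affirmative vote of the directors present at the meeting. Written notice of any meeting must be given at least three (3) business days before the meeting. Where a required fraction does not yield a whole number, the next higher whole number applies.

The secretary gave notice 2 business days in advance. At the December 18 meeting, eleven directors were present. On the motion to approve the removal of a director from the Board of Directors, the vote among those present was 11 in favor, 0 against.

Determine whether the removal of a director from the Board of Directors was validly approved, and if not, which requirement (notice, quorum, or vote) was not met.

Notice: 2 business days given; 3 required (2 < 3). Not satisfied.
Quorum: 11 present; quorum is 11. Satisfied.
Vote: the removal of a director from the Board of Directors requires the unanimous vote of the directors present (11). Unanimous means all 11, so 11 affirmative votes are needed; 11 voted in favor. Satisfied.

Invalid — notice requirement not satisfied.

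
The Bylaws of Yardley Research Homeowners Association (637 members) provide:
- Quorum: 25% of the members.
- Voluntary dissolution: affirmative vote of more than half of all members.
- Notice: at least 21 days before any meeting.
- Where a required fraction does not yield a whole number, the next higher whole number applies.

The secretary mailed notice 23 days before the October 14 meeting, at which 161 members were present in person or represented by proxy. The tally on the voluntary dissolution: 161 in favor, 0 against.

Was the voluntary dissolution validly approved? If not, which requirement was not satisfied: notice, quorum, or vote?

Invalid — vote requirement not satisfied.

Notice: 23 days given; 21 required. Satisfied.
Quorum: 25% of 637 = 159.25, rounded up to 160; 161 present. Satisfied.
Vote: requires a majority of all members (637); a majority of 637 is 319, so 319 needed; 161 in favor. Not satisfied.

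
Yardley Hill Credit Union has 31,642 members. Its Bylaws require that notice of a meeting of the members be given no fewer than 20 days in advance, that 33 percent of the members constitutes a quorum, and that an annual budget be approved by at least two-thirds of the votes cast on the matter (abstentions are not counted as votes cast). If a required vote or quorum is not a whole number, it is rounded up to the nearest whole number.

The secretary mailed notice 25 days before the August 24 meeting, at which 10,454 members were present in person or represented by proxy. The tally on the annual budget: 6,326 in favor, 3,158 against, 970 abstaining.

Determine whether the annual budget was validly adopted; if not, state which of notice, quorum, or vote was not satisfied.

Valid — all requirements satisfied.

Notice: 25 days given; 20 required. Satisfied.
Quorum: 33% of 31,642 = 10,441.86, rounded up to 10,442; 10,454 present. Satisfied.
Vote: requires two-thirds of the votes cast (10,454 − 970 abstaining = 9,484); 2/3 of 9484 = 6322.67, rounded up to 6323, so 6,323 needed; 6,326 in favor. Satisfied.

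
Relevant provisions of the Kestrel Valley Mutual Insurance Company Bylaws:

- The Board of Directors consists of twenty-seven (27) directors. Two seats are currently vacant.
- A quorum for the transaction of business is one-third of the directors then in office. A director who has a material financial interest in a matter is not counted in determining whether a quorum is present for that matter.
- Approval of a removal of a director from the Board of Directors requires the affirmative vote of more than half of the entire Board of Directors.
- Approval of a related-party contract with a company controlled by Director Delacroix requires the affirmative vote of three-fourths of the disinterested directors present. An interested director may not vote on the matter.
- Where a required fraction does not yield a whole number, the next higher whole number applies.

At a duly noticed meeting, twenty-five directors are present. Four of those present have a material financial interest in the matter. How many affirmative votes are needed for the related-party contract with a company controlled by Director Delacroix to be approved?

The related-party contract with a company controlled by Director Delacroix requires three-fourths of the disinterested directors present (25 − 4 = 21).
3/4 of 21 = 15.75, rounded up to 16.

16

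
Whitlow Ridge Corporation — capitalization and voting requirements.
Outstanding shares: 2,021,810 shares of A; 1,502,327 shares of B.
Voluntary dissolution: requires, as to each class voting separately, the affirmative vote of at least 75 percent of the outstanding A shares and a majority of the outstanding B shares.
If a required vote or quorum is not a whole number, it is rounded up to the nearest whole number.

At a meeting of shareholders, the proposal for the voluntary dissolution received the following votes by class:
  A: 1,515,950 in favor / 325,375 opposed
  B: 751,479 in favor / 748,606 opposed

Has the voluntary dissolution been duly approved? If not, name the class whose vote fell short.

Not approved — the A shares did not give the required vote.

A: 3/4 of 2021810 = 1516357.50, rounded up to 1516358; 1,516,358 required, 1,515,950 in favor — not approved.
B: a majority of 1502327 is 751164; 751,164 required, 751,479 in favor — approved.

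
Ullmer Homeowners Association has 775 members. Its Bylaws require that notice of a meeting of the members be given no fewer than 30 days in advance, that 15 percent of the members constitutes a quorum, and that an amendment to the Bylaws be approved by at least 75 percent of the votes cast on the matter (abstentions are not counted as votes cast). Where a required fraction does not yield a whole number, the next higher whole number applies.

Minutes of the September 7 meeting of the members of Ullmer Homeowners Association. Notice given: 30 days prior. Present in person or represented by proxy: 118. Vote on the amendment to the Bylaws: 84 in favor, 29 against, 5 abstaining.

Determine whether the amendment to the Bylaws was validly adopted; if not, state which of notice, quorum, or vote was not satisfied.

Notice: 30 days given; 30 required. Satisfied.
Quorum: 15% of 775 = 116.25, rounded up to 117; 118 present. Satisfied.
Vote: requires three-fourths of the votes cast (118 − 5 abstaining = 113); 3/4 of 113 = 84.75, rounded up to 85, so 85 needed; 84 in favor. Not satisfied.

Invalid — vote requirement not satisfied.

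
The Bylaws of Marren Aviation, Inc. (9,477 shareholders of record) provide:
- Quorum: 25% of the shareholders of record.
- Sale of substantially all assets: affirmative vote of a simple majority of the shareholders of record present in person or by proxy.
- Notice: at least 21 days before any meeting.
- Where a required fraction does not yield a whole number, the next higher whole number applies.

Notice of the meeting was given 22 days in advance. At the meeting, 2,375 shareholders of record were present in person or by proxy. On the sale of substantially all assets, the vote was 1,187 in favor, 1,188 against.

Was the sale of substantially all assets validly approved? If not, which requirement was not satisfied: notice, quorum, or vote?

Invalid — vote requirement not satisfied.

Notice: 22 days given; 21 required. Satisfied.
Quorum: 25% of 9,477 = 2,369.25, rounded up to 2,370; 2,375 present. Satisfied.
Vote: requires a majority of those present (2,375); a majority of 2375 is 1188, so 1,188 needed; 1,187 in favor. Not satisfied.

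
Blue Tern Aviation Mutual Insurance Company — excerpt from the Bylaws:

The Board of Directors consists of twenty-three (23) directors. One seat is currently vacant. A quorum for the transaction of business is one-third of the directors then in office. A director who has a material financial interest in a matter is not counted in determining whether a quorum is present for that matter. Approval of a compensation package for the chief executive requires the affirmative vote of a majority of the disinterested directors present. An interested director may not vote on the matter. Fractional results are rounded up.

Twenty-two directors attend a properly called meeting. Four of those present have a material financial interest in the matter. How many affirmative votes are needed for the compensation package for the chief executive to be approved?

10

The compensation package for the chief executive requires a majority of the disinterested directors present (22 − 4 = 18).
A majority of 18 is 10.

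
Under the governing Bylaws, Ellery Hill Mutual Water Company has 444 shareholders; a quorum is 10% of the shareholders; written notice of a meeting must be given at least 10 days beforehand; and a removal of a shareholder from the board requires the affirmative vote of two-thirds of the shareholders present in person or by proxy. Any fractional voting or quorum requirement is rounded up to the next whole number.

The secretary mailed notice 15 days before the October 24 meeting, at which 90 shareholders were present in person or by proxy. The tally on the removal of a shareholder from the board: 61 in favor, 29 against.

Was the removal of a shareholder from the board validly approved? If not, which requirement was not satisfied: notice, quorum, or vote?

Notice: 15 days given; 10 required. Satisfied.
Quorum: 10% of 444 = 44.40, rounded up to 45; 90 present. Satisfied.
Vote: requires two-thirds of those present (90); 2/3 of 90 = 60, so 60 needed; 61 in favor. Satisfied.

Valid — all requirements satisfied.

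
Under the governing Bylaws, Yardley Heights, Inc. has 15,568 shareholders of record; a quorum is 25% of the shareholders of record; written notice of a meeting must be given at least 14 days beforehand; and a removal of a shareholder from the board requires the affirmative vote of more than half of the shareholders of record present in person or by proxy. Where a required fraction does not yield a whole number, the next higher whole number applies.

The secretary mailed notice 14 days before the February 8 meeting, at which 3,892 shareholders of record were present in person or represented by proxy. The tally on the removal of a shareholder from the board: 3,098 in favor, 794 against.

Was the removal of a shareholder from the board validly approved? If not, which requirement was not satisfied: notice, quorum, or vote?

Valid — all requirements satisfied.

Notice: 14 days given; 14 required. Satisfied.
Quorum: 25% of 15,568 = 3,892; 3,892 present. Satisfied.
Vote: requires a majority of those present (3,892); a majority of 3892 is 1947, so 1,947 needed; 3,098 in favor. Satisfied.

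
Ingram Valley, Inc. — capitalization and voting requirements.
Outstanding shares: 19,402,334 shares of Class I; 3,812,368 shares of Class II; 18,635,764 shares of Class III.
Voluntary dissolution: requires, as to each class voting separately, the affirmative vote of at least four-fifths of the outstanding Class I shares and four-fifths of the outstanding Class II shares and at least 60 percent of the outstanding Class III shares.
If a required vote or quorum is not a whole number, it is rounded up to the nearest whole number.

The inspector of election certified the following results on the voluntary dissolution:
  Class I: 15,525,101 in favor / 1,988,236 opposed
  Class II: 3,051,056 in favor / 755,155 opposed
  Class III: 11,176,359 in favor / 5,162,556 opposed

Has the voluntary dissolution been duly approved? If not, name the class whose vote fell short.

Class I: 4/5 of 19402334 = 15521867.20, rounded up to 15521868; 15,521,868 required, 15,525,101 in favor — approved.
Class II: 4/5 of 3812368 = 3049894.40, rounded up to 3049895; 3,049,895 required, 3,051,056 in favor — approved.
Class III: 3/5 of 18635764 = 11181458.40, rounded up to 11181459; 11,181,459 required, 11,176,359 in favor — not approved.

Not approved — the Class III shares did not give the required vote.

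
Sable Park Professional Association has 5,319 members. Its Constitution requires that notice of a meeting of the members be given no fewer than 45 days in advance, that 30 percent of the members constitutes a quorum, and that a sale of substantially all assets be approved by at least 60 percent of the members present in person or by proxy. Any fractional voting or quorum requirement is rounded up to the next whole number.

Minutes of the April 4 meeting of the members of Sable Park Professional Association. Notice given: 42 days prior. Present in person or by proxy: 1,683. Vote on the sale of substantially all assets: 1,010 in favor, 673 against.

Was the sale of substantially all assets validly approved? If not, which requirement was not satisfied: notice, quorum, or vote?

Invalid — notice requirement not satisfied.

Notice: 42 days given; 45 required. Not satisfied.
Quorum: 30% of 5,319 = 1,595.70, rounded up to 1,596; 1,683 present. Satisfied.
Vote: requires three-fifths of those present (1,683); 3/5 of 1683 = 1009.80, rounded up to 1010, so 1,010 needed; 1,010 in favor. Satisfied.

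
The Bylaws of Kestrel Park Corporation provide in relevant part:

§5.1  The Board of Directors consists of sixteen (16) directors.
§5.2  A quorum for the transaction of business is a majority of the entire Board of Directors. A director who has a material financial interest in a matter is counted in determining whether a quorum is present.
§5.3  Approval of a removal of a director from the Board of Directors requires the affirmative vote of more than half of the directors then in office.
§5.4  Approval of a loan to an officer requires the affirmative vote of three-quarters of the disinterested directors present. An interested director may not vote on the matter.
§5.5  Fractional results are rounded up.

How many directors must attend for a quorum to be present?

9

A majority of 16 is 9.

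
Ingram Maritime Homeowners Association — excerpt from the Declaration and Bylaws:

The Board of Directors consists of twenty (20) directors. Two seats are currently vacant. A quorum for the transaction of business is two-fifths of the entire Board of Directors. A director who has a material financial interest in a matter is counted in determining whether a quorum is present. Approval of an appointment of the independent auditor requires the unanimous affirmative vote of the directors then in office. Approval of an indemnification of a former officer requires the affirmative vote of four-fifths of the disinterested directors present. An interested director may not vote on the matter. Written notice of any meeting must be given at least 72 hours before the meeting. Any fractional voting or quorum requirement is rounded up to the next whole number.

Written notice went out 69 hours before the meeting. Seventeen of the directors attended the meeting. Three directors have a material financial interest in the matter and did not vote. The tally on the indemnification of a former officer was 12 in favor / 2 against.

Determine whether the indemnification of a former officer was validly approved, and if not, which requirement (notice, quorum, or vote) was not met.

Notice: 69 hours given; 72 required (69 < 72). Not satisfied.
Quorum: 17 present (interested directors count toward quorum); quorum is 8. Satisfied.
Vote: the indemnification of a former officer requires four-fifths of the disinterested directors present (17 − 3 = 14). 4/5 of 14 = 11.20, rounded up to 12, so 12 affirmative votes are needed; 12 voted in favor. Satisfied.

Invalid — notice requirement not satisfied.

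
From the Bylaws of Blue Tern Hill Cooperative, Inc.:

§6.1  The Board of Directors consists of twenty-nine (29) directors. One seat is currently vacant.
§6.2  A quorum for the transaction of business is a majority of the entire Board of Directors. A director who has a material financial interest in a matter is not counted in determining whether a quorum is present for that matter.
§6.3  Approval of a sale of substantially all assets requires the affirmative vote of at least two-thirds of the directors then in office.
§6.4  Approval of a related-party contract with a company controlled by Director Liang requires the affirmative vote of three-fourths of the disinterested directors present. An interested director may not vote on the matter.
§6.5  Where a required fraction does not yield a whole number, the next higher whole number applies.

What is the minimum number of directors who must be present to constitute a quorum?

15

A majority of 29 is 15.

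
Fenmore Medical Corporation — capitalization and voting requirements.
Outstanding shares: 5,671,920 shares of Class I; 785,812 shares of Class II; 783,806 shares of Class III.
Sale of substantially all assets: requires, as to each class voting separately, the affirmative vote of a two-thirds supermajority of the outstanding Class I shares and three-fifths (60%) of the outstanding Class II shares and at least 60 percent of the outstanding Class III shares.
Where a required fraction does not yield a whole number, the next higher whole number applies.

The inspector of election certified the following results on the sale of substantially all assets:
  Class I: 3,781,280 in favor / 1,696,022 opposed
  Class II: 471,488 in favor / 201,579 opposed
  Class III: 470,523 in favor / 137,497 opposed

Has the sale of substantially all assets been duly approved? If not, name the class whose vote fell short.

Class I: 2/3 of 5671920 = 3781280; 3,781,280 required, 3,781,280 in favor — approved.
Class II: 3/5 of 785812 = 471487.20, rounded up to 471488; 471,488 required, 471,488 in favor — approved.
Class III: 3/5 of 783806 = 470283.60, rounded up to 470284; 470,284 required, 470,523 in favor — approved.

Approved — every class gave the required vote.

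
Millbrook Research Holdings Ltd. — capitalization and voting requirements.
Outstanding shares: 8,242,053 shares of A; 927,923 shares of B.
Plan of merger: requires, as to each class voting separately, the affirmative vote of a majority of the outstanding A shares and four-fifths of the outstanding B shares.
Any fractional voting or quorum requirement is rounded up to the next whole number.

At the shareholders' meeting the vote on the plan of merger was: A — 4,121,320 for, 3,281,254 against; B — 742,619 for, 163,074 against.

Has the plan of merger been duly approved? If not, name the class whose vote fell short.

A: a majority of 8242053 is 4121027; 4,121,027 required, 4,121,320 in favor — approved.
B: 4/5 of 927923 = 742338.40, rounded up to 742339; 742,339 required, 742,619 in favor — approved.

Approved — every class gave the required vote.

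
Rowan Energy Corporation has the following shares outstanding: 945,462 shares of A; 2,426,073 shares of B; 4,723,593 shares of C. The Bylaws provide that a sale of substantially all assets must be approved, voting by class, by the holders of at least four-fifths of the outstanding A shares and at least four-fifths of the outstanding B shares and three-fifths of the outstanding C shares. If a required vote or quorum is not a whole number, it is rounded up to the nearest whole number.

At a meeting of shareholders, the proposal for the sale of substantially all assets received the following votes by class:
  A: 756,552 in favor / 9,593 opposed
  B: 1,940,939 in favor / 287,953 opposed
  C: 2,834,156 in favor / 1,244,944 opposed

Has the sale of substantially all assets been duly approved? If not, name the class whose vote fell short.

Approved — every class gave the required vote.

A: 4/5 of 945462 = 756369.60, rounded up to 756370; 756,370 required, 756,552 in favor — approved.
B: 4/5 of 2426073 = 1940858.40, rounded up to 1940859; 1,940,859 required, 1,940,939 in favor — approved.
C: 3/5 of 4723593 = 2834155.80, rounded up to 2834156; 2,834,156 required, 2,834,156 in favor — approved.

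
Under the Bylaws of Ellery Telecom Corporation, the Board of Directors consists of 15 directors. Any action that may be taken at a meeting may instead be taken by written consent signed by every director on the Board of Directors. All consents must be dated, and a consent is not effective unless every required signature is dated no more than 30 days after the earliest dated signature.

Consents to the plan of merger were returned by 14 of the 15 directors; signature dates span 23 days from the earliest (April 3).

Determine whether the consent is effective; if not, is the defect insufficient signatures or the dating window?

Signatures required: every one of 15 — unanimous means all 15, so 15 needed; 14 signed. Insufficient.
Dating window: the latest signature is 23 days after the earliest; the limit is 30 days. Within the window.

Not effective — insufficient signatures.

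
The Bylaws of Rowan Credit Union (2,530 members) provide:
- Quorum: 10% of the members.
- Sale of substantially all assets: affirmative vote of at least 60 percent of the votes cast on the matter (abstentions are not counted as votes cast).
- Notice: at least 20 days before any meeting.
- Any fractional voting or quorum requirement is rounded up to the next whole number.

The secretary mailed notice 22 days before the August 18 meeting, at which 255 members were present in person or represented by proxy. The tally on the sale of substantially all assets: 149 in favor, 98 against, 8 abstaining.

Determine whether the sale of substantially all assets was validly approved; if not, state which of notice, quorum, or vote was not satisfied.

Notice: 22 days given; 20 required. Satisfied.
Quorum: 10% of 2,530 = 253; 255 present. Satisfied.
Vote: requires three-fifths of the votes cast (255 − 8 abstaining = 247); 3/5 of 247 = 148.20, rounded up to 149, so 149 needed; 149 in favor. Satisfied.

Valid — all requirements satisfied.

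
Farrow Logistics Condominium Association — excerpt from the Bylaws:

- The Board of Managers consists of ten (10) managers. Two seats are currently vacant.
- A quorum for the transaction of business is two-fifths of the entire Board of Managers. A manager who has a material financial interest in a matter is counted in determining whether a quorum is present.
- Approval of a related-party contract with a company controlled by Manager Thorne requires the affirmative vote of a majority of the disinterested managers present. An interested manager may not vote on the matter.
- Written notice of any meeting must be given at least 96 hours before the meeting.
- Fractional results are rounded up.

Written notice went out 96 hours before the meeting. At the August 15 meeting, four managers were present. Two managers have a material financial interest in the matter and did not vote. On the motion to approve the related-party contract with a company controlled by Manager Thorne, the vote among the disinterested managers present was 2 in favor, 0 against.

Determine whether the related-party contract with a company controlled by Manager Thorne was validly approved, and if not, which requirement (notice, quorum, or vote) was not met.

Valid — all requirements satisfied.

Notice: 96 hours given; 96 required (96 ≥ 96). Satisfied.
Quorum: 4 present (interested managers count toward quorum); quorum is 4. Satisfied.
Vote: the related-party contract with a company controlled by Manager Thorne requires a majority of the disinterested managers present (4 − 2 = 2). A majority of 2 is 2, so 2 affirmative votes are needed; 2 voted in favor. Satisfied.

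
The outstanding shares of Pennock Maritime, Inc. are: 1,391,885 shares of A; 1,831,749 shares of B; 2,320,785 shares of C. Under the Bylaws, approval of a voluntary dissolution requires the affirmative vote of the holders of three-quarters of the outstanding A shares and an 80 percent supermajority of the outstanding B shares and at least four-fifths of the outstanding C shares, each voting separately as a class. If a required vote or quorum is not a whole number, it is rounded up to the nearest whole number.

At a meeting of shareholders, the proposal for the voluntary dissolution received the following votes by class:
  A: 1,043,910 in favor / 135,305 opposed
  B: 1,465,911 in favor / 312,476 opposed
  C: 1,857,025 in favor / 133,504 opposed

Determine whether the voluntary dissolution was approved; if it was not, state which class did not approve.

A: 3/4 of 1391885 = 1043913.75, rounded up to 1043914; 1,043,914 required, 1,043,910 in favor — not approved.
B: 4/5 of 1831749 = 1465399.20, rounded up to 1465400; 1,465,400 required, 1,465,911 in favor — approved.
C: 4/5 of 2320785 = 1856628; 1,856,628 required, 1,857,025 in favor — approved.

Not approved — the A shares did not give the required vote.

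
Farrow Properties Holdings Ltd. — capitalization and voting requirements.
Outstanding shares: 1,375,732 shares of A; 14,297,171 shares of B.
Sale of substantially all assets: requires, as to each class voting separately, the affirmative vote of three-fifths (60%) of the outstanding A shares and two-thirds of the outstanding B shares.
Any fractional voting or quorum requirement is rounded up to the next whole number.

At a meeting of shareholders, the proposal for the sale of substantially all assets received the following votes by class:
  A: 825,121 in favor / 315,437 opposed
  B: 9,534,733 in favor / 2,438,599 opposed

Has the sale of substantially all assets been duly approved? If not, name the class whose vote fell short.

Not approved — the A shares did not give the required vote.

A: 3/5 of 1375732 = 825439.20, rounded up to 825440; 825,440 required, 825,121 in favor — not approved.
B: 2/3 of 14297171 = 9531447.33, rounded up to 9531448; 9,531,448 required, 9,534,733 in favor — approved.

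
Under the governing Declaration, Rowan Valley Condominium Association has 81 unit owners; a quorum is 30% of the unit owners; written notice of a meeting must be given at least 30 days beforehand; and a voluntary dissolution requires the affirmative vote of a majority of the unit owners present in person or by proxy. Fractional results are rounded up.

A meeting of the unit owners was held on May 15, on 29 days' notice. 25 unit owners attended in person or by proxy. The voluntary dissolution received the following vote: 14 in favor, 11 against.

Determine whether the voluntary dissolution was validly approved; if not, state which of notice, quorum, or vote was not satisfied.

Invalid — notice requirement not satisfied.

Notice: 29 days given; 30 required. Not satisfied.
Quorum: 30% of 81 = 24.30, rounded up to 25; 25 present. Satisfied.
Vote: requires a majority of those present (25); a majority of 25 is 13, so 13 needed; 14 in favor. Satisfied.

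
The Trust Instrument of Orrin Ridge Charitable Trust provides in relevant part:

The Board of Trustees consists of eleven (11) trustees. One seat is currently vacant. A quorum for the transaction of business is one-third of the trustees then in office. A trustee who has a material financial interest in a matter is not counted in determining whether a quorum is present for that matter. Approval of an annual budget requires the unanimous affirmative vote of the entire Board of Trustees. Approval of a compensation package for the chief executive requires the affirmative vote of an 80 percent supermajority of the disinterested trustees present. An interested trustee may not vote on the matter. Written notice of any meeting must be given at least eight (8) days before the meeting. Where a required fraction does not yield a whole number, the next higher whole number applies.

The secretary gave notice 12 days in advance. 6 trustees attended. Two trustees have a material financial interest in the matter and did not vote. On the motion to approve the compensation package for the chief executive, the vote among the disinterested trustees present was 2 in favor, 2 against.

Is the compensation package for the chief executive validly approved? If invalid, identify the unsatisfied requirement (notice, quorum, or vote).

Invalid — vote requirement not satisfied.

Notice: 12 days given; 8 required (12 ≥ 8). Satisfied.
Quorum: 6 present, but the 2 interested trustees do not count, leaving 4. Quorum is 4. Satisfied.
Vote: the compensation package for the chief executive requires four-fifths of the disinterested trustees present (6 − 2 = 4). 4/5 of 4 = 3.20, rounded up to 4, so 4 affirmative votes are needed; 2 voted in favor. Not satisfied.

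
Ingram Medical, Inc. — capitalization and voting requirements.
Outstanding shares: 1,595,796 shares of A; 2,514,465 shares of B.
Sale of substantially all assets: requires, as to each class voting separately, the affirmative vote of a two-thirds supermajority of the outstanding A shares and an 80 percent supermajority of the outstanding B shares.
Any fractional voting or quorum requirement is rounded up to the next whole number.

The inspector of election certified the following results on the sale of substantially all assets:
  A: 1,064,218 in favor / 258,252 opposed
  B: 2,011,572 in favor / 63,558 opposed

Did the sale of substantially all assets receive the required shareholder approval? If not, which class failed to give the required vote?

Approved — every class gave the required vote.

A: 2/3 of 1595796 = 1063864; 1,063,864 required, 1,064,218 in favor — approved.
B: 4/5 of 2514465 = 2011572; 2,011,572 required, 2,011,572 in favor — approved.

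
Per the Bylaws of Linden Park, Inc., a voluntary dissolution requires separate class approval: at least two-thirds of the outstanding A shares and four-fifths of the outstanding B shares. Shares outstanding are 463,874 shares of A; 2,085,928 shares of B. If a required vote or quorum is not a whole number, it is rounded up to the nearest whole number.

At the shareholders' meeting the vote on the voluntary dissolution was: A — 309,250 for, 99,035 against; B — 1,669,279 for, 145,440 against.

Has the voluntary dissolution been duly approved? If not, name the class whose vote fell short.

A: 2/3 of 463874 = 309249.33, rounded up to 309250; 309,250 required, 309,250 in favor — approved.
B: 4/5 of 2085928 = 1668742.40, rounded up to 1668743; 1,668,743 required, 1,669,279 in favor — approved.

Approved — every class gave the required vote.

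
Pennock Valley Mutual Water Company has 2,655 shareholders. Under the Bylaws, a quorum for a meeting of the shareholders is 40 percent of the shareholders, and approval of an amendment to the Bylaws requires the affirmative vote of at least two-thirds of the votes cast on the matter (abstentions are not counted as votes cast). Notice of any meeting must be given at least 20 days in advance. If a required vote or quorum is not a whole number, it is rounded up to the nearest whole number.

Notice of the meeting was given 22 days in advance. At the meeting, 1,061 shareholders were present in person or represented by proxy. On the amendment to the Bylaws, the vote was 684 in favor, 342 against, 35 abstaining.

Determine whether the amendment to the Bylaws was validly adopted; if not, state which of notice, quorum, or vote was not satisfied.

Notice: 22 days given; 20 required. Satisfied.
Quorum: 40% of 2,655 = 1,062; 1,061 present. Not satisfied.
Vote: requires two-thirds of the votes cast (1,061 − 35 abstaining = 1,026); 2/3 of 1026 = 684, so 684 needed; 684 in favor. Satisfied.

Invalid — quorum requirement not satisfied.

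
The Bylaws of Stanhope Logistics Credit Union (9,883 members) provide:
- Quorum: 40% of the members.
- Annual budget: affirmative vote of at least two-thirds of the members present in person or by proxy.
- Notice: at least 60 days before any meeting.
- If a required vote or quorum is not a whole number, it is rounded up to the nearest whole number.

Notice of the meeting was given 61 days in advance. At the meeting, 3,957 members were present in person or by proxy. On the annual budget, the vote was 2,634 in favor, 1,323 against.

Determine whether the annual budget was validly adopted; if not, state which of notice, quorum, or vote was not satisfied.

Invalid — vote requirement not satisfied.

Notice: 61 days given; 60 required. Satisfied.
Quorum: 40% of 9,883 = 3,953.20, rounded up to 3,954; 3,957 present. Satisfied.
Vote: requires two-thirds of those present (3,957); 2/3 of 3957 = 2638, so 2,638 needed; 2,634 in favor. Not satisfied.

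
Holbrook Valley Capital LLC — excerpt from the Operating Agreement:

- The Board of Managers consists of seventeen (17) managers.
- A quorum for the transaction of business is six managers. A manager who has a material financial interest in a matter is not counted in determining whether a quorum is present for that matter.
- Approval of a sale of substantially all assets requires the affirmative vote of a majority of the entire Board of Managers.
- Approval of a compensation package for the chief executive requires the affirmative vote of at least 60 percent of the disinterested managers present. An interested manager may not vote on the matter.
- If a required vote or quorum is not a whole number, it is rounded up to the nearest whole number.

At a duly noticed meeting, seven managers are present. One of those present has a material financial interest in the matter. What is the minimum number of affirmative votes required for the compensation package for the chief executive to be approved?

4

The compensation package for the chief executive requires three-fifths of the disinterested managers present (7 − 1 = 6).
3/5 of 6 = 3.60, rounded up to 4.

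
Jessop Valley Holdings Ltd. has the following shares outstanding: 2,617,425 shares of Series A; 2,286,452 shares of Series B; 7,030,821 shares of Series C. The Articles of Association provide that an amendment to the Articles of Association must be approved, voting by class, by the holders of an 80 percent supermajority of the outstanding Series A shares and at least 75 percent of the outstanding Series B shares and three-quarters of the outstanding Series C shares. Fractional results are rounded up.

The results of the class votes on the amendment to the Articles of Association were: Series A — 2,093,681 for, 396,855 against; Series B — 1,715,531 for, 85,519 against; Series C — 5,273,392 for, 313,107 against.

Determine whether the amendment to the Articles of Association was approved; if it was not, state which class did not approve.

Series A: 4/5 of 2617425 = 2093940; 2,093,940 required, 2,093,681 in favor — not approved.
Series B: 3/4 of 2286452 = 1714839; 1,714,839 required, 1,715,531 in favor — approved.
Series C: 3/4 of 7030821 = 5273115.75, rounded up to 5273116; 5,273,116 required, 5,273,392 in favor — approved.

Not approved — the Series A shares did not give the required vote.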